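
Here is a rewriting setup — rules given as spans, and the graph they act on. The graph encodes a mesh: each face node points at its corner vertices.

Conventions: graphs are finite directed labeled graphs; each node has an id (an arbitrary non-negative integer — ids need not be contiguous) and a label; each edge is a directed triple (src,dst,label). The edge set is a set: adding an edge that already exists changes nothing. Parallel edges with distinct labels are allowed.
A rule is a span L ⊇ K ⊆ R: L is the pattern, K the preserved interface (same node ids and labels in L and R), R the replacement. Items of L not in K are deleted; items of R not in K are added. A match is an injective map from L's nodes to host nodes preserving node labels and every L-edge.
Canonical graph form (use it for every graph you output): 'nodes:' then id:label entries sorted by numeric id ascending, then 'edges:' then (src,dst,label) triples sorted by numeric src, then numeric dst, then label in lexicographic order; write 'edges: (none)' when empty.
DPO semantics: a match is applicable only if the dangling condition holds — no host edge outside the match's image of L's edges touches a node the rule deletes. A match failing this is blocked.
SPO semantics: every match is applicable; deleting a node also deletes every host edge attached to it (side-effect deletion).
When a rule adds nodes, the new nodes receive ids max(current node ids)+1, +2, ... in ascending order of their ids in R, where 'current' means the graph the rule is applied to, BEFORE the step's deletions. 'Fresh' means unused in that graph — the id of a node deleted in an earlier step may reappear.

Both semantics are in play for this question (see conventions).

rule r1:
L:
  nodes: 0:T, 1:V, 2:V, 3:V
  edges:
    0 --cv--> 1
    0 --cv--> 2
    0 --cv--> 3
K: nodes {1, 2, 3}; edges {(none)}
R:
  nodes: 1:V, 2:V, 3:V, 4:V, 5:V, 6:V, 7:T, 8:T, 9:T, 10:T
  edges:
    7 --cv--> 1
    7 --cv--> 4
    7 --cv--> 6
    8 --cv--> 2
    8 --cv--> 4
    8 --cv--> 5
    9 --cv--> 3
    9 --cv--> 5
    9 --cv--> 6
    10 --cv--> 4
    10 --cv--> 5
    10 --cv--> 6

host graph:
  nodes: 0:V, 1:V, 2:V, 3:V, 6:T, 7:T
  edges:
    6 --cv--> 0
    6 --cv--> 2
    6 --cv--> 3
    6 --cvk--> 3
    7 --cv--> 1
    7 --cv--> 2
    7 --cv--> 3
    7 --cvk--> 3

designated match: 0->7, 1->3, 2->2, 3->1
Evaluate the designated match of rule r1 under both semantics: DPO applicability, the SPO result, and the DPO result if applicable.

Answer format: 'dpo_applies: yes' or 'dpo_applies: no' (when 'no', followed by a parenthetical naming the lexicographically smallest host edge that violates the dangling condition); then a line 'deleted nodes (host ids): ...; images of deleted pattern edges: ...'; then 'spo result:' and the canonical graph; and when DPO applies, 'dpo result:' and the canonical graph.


dpo_applies: no
(the rule deletes node 7, which keeps host edge (7,3,cvk) outside the match image — the dangling condition fails, DPO blocks; SPO proceeds and side-deletes such edges)
deleted nodes (host ids): 7; images of deleted pattern edges: (7,1,cv); (7,2,cv); (7,3,cv)
spo result:
nodes: 0:V, 1:V, 2:V, 3:V, 6:T, 8:V, 9:V, 10:V, 11:T, 12:T, 13:T, 14:T
edges: (6,0,cv); (6,2,cv); (6,3,cv); (6,3,cvk); (11,3,cv); (11,8,cv); (11,10,cv); (12,2,cv); (12,8,cv); (12,9,cv); (13,1,cv); (13,9,cv); (13,10,cv); (14,8,cv); (14,9,cv); (14,10,cv)


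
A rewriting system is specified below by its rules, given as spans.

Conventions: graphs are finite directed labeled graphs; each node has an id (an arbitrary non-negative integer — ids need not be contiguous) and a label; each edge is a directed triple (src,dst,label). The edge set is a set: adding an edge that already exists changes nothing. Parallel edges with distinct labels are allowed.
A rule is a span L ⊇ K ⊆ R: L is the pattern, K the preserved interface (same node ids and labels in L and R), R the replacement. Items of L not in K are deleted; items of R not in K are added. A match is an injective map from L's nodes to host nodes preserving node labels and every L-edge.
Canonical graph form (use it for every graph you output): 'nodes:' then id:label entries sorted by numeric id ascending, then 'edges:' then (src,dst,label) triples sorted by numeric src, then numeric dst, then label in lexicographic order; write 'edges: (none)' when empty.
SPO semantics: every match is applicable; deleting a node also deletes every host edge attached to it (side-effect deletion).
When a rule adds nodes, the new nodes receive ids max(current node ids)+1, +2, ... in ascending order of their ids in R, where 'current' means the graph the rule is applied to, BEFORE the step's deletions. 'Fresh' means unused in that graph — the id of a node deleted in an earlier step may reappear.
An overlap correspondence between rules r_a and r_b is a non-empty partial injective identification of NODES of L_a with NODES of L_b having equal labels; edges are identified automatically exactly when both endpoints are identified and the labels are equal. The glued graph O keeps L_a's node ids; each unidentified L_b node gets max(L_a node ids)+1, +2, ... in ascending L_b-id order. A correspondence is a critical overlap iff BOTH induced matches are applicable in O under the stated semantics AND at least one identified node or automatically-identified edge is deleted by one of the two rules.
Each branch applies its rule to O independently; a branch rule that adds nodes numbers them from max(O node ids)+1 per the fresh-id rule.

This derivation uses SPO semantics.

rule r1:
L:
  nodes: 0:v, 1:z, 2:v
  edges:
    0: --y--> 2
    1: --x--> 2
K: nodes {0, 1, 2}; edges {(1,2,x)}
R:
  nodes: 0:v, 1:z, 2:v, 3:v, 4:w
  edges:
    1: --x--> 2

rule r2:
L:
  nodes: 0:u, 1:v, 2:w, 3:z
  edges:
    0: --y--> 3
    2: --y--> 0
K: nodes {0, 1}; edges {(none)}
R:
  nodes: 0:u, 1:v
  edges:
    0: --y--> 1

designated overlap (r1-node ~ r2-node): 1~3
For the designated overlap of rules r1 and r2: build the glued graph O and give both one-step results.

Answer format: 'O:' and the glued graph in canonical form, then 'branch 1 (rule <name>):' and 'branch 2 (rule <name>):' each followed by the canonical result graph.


O:
nodes: 0:v, 1:z, 2:v, 3:u, 4:v, 5:w
edges: (0,2,y); (1,2,x); (3,1,y); (5,3,y)
branch 1 (rule r1):
nodes: 0:v, 1:z, 2:v, 3:u, 4:v, 5:w, 6:v, 7:w
edges: (1,2,x); (3,1,y); (5,3,y)
branch 2 (rule r2):
nodes: 0:v, 2:v, 3:u, 4:v
edges: (0,2,y); (3,4,y)


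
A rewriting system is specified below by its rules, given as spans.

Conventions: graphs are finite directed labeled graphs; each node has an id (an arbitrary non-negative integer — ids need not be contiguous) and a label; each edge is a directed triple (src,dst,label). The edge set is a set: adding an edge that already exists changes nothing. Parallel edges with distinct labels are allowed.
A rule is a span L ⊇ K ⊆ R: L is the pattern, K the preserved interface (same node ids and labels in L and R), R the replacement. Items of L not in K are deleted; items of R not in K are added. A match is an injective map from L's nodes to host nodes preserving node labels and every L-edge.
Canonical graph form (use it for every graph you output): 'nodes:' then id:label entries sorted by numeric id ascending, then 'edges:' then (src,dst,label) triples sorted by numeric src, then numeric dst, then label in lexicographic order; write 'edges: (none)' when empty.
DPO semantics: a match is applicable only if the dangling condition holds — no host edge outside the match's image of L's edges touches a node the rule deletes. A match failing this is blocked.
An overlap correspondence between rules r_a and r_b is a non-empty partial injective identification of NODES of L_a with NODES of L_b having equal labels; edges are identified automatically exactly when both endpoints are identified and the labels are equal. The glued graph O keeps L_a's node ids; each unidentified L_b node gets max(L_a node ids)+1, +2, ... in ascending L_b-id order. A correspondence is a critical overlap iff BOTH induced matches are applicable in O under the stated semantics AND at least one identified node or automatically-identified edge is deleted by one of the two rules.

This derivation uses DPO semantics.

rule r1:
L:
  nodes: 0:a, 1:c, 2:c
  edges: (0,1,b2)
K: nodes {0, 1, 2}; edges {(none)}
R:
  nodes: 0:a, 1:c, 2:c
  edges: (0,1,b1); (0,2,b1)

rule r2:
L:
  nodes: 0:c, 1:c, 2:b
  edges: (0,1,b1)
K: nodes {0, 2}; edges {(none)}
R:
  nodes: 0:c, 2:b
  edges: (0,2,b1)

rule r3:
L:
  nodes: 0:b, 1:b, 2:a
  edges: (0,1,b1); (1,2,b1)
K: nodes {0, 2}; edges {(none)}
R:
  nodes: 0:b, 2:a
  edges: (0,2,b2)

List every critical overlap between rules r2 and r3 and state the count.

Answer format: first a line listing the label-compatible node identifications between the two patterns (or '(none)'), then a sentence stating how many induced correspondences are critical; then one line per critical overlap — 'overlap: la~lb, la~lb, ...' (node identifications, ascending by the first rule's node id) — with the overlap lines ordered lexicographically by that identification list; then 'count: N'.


label-compatible node identifications between L(r2) and L(r3): 2~0, 2~1
1 of the induced correspondences is a critical overlap of r2 and r3.
overlap: 2~1
count: 1


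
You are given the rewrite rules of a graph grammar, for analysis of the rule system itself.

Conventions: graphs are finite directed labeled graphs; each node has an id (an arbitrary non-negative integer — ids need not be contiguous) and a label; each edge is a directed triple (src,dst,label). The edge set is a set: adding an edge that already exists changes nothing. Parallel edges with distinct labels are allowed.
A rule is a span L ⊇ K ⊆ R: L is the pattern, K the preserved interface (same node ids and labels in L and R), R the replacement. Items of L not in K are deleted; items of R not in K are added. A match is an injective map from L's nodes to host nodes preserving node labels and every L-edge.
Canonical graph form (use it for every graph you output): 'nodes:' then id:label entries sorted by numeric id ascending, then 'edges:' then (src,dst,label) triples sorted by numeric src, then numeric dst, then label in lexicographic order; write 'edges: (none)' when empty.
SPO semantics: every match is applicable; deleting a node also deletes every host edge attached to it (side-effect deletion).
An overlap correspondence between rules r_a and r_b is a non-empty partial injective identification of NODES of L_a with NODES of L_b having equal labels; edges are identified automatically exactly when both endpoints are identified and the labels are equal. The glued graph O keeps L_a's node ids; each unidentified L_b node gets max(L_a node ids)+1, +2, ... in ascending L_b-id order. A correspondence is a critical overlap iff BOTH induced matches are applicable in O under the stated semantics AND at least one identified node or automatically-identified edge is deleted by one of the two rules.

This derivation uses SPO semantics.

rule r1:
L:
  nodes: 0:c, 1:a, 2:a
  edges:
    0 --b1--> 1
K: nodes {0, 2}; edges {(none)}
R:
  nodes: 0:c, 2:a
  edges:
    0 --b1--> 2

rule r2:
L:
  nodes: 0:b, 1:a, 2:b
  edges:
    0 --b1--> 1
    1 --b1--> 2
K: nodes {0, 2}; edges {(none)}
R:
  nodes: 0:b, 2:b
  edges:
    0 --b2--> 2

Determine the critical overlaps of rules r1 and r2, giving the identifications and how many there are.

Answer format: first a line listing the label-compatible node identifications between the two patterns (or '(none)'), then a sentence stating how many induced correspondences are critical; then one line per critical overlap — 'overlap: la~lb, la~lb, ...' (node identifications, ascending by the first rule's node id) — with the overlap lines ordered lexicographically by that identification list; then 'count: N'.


label-compatible node identifications between L(r1) and L(r2): 1~1, 2~1
2 of the induced correspondences are critical overlaps of r1 and r2.
overlap: 1~1
overlap: 2~1
count: 2


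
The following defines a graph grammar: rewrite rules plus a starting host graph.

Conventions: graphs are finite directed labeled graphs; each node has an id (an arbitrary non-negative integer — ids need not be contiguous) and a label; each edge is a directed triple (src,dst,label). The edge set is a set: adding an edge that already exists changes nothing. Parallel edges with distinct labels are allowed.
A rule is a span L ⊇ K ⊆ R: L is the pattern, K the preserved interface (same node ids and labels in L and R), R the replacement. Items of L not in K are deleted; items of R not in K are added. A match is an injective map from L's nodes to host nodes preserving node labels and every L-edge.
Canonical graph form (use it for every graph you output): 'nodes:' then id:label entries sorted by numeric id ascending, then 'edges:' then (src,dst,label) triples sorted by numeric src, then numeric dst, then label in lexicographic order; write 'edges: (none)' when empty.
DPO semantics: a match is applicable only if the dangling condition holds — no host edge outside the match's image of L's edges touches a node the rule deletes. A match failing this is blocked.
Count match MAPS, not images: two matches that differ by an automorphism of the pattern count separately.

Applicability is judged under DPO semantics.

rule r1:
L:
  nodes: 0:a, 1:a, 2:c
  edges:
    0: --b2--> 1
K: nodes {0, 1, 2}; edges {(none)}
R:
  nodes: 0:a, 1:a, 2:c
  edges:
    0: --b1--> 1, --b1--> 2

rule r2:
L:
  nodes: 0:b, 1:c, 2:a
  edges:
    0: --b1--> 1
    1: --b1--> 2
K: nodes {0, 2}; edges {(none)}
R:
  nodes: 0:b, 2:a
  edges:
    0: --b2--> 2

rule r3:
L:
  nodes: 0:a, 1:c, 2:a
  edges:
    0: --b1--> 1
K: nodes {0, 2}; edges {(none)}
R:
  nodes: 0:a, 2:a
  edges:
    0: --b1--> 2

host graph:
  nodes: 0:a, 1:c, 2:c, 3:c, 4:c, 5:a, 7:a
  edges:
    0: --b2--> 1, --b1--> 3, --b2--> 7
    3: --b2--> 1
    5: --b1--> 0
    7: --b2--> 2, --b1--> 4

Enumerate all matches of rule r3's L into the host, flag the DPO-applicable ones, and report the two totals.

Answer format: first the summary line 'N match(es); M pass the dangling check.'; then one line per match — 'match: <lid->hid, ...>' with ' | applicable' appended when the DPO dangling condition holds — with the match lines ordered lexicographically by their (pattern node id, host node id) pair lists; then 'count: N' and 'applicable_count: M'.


4 match(es); 2 pass the dangling check.
match: 0->0, 1->3, 2->5
match: 0->0, 1->3, 2->7
match: 0->7, 1->4, 2->0 | applicable
match: 0->7, 1->4, 2->5 | applicable
count: 4
applicable_count: 2


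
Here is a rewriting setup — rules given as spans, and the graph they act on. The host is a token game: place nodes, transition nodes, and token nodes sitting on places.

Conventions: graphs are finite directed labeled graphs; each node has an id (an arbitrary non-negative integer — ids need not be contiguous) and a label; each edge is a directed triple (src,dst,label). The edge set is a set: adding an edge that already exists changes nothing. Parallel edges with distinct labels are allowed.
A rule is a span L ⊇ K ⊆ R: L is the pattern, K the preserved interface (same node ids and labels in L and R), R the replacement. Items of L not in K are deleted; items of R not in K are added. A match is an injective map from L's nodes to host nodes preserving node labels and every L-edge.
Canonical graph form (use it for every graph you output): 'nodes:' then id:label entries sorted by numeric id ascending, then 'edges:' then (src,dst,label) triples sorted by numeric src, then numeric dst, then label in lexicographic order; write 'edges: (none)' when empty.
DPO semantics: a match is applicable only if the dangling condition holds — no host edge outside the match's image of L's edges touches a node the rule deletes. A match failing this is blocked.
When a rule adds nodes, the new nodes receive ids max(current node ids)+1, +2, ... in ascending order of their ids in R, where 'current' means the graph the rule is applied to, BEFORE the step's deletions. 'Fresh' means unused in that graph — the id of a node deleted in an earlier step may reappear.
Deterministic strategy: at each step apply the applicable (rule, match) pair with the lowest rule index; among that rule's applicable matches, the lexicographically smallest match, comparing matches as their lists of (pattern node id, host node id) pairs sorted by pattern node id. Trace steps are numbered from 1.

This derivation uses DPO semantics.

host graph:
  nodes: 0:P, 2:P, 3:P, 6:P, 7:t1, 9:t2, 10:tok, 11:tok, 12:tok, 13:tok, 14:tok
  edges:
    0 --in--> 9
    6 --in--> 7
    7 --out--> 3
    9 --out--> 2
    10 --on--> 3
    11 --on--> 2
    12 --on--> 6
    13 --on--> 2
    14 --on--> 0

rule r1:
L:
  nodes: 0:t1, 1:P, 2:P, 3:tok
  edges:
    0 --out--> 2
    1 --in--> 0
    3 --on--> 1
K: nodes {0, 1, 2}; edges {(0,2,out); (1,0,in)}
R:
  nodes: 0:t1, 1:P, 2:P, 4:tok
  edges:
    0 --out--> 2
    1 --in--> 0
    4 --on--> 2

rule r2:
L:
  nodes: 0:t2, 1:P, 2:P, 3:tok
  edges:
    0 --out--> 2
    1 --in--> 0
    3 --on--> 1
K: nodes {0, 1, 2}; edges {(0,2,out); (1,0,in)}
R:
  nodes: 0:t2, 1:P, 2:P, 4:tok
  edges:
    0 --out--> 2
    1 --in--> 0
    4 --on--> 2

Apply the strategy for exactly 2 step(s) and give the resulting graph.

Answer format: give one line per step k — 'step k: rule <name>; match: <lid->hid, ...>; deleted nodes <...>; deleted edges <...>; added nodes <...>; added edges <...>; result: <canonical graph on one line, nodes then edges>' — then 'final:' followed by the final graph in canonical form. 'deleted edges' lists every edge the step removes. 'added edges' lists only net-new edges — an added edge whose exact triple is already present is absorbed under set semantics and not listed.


step 1: rule r1; match: 0->7, 1->6, 2->3, 3->12; deleted nodes 12; deleted edges (12,6,on); added nodes 15; added edges (15,3,on); result: nodes: 0:P, 2:P, 3:P, 6:P, 7:t1, 9:t2, 10:tok, 11:tok, 13:tok, 14:tok, 15:tok edges: (0,9,in); (6,7,in); (7,3,out); (9,2,out); (10,3,on); (11,2,on); (13,2,on); (14,0,on); (15,3,on)
step 2: rule r2; match: 0->9, 1->0, 2->2, 3->14; deleted nodes 14; deleted edges (14,0,on); added nodes 16; added edges (16,2,on); result: nodes: 0:P, 2:P, 3:P, 6:P, 7:t1, 9:t2, 10:tok, 11:tok, 13:tok, 15:tok, 16:tok edges: (0,9,in); (6,7,in); (7,3,out); (9,2,out); (10,3,on); (11,2,on); (13,2,on); (15,3,on); (16,2,on)
final:
nodes: 0:P, 2:P, 3:P, 6:P, 7:t1, 9:t2, 10:tok, 11:tok, 13:tok, 15:tok, 16:tok
edges: (0,9,in); (6,7,in); (7,3,out); (9,2,out); (10,3,on); (11,2,on); (13,2,on); (15,3,on); (16,2,on)


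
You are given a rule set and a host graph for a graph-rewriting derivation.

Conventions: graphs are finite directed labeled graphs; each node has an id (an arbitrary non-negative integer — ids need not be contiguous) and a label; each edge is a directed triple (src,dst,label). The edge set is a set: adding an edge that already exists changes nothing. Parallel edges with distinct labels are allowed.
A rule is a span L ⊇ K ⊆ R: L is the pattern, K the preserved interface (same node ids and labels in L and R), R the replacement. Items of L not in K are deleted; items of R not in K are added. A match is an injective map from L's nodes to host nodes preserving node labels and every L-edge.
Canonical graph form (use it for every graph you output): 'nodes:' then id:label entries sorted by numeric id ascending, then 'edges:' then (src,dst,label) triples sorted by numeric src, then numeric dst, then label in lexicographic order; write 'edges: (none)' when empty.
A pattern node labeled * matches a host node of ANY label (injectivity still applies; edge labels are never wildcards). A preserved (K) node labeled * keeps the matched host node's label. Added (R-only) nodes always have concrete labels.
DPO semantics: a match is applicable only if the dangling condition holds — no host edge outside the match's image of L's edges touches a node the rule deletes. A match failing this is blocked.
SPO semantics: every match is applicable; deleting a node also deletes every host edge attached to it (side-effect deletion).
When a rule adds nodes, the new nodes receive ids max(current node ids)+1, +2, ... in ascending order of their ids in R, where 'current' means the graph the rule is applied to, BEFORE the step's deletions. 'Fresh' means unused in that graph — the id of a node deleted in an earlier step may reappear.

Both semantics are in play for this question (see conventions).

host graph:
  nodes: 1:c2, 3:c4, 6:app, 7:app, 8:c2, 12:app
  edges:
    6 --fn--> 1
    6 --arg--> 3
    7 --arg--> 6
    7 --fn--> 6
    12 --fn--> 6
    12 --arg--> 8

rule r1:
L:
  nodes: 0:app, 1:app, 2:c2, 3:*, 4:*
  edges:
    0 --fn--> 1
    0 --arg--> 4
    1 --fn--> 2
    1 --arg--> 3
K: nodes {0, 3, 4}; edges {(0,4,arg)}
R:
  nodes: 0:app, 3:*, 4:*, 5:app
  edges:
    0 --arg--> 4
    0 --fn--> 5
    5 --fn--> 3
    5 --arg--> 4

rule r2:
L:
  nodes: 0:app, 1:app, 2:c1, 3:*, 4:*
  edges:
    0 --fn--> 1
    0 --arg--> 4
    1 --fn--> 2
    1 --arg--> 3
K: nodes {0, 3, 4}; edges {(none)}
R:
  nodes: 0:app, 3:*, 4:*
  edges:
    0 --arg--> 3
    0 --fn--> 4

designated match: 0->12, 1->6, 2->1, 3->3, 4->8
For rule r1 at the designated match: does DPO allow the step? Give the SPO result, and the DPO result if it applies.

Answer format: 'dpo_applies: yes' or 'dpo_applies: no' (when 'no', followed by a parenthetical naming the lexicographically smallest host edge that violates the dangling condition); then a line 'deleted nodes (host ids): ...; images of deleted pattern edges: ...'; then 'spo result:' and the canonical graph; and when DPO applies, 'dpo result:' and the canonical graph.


dpo_applies: no
(the rule deletes node 6, which keeps host edge (7,6,arg) outside the match image — the dangling condition fails, DPO blocks; SPO proceeds and side-deletes such edges)
deleted nodes (host ids): 1, 6; images of deleted pattern edges: (6,1,fn); (6,3,arg); (12,6,fn)
spo result:
nodes: 3:c4, 7:app, 8:c2, 12:app, 13:app
edges: (12,8,arg); (12,13,fn); (13,3,fn); (13,8,arg)


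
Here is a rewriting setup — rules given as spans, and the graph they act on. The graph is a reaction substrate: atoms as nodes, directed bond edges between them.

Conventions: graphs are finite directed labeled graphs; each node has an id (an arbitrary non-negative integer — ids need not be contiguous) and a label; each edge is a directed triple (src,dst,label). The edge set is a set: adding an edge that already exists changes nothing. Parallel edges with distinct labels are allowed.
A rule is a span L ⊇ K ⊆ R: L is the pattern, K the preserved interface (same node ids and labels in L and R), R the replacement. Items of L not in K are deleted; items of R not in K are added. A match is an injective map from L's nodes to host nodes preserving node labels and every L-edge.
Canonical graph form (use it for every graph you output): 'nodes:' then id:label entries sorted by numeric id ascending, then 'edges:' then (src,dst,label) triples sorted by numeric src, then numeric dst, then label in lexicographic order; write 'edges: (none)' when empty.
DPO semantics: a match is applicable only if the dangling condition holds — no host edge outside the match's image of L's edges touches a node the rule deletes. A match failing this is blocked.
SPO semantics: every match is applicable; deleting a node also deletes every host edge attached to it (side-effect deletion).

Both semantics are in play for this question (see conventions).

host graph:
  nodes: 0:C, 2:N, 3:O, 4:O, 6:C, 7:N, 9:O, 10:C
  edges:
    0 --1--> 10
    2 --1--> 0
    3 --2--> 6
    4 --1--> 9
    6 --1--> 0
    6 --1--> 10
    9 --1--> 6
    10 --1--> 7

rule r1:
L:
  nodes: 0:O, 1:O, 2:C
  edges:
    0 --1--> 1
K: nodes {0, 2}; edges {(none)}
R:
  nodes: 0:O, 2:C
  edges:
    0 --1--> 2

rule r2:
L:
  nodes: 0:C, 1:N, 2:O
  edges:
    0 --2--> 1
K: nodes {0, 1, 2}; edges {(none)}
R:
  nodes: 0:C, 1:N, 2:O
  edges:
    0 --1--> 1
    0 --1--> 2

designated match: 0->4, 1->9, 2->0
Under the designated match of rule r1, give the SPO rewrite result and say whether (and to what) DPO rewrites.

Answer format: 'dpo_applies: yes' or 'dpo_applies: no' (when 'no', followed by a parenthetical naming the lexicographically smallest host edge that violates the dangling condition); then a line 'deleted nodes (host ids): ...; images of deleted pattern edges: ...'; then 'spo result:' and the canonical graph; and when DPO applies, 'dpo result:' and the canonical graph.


dpo_applies: no
(the rule deletes node 9, which keeps host edge (9,6,1) outside the match image — the dangling condition fails, DPO blocks; SPO proceeds and side-deletes such edges)
deleted nodes (host ids): 9; images of deleted pattern edges: (4,9,1)
spo result:
nodes: 0:C, 2:N, 3:O, 4:O, 6:C, 7:N, 10:C
edges: (0,10,1); (2,0,1); (3,6,2); (4,0,1); (6,0,1); (6,10,1); (10,7,1)


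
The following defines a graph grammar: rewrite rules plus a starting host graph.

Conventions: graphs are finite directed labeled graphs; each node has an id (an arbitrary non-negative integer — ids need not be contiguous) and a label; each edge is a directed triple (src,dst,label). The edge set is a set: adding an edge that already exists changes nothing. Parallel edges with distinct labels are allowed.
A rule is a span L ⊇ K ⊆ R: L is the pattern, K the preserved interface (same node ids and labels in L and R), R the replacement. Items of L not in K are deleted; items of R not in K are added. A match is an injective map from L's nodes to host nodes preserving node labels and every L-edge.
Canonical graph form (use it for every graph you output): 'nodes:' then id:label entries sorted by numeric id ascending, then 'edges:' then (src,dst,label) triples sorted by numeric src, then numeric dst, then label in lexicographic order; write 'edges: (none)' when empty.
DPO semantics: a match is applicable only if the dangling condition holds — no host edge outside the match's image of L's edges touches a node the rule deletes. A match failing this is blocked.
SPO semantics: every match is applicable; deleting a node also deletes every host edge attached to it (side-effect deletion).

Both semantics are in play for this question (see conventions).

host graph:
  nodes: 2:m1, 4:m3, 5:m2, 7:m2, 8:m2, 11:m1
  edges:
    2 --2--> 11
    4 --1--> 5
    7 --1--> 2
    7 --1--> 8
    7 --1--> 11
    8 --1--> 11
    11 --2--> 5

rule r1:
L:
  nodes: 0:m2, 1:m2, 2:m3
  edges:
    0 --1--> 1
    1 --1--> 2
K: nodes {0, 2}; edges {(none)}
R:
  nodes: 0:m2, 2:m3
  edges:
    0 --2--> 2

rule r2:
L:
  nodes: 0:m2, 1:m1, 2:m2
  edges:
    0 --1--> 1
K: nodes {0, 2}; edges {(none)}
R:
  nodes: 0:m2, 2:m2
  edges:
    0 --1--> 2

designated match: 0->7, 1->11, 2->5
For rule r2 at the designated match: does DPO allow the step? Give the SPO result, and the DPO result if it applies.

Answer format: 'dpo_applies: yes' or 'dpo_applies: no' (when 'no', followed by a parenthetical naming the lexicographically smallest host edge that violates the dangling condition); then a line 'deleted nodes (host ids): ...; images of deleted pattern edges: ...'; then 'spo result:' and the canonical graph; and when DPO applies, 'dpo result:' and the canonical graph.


dpo_applies: no
(the rule deletes node 11, which keeps host edge (2,11,2) outside the match image — the dangling condition fails, DPO blocks; SPO proceeds and side-deletes such edges)
deleted nodes (host ids): 11; images of deleted pattern edges: (7,11,1)
spo result:
nodes: 2:m1, 4:m3, 5:m2, 7:m2, 8:m2
edges: (4,5,1); (7,2,1); (7,5,1); (7,8,1)


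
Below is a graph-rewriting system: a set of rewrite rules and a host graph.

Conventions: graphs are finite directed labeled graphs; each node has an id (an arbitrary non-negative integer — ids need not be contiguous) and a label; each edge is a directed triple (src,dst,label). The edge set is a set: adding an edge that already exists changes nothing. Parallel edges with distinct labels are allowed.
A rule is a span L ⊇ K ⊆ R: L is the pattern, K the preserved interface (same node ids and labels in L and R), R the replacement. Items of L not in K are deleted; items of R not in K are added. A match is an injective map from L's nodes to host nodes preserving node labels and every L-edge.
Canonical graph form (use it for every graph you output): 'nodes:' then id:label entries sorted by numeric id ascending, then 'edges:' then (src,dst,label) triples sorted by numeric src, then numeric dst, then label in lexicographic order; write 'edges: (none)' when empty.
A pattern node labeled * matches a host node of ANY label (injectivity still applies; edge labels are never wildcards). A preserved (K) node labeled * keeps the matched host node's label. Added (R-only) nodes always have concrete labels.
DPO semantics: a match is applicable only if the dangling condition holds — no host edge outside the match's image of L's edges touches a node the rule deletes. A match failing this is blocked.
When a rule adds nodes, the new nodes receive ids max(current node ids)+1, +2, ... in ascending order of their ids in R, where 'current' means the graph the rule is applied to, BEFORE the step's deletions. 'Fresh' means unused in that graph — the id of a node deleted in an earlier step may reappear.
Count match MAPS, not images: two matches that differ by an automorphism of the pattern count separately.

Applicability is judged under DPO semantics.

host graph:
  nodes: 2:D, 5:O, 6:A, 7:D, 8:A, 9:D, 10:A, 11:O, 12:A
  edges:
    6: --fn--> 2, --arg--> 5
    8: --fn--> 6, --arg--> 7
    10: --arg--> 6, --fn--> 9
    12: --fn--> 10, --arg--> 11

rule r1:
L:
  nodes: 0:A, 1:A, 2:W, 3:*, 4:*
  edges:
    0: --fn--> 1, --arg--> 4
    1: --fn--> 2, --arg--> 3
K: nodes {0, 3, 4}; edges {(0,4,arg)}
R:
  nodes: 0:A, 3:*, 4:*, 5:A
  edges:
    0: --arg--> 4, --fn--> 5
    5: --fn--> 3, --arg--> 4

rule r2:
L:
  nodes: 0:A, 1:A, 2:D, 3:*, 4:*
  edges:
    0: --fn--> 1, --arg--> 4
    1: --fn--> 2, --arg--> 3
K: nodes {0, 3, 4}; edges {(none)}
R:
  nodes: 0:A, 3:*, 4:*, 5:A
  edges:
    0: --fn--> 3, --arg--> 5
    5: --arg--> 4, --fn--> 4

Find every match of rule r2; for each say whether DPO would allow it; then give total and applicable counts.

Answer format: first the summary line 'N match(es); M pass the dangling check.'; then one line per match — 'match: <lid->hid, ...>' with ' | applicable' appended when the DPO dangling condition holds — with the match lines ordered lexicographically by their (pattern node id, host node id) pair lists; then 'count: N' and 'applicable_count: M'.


2 match(es); 1 pass the dangling check.
match: 0->8, 1->6, 2->2, 3->5, 4->7
match: 0->12, 1->10, 2->9, 3->6, 4->11 | applicable
count: 2
applicable_count: 1


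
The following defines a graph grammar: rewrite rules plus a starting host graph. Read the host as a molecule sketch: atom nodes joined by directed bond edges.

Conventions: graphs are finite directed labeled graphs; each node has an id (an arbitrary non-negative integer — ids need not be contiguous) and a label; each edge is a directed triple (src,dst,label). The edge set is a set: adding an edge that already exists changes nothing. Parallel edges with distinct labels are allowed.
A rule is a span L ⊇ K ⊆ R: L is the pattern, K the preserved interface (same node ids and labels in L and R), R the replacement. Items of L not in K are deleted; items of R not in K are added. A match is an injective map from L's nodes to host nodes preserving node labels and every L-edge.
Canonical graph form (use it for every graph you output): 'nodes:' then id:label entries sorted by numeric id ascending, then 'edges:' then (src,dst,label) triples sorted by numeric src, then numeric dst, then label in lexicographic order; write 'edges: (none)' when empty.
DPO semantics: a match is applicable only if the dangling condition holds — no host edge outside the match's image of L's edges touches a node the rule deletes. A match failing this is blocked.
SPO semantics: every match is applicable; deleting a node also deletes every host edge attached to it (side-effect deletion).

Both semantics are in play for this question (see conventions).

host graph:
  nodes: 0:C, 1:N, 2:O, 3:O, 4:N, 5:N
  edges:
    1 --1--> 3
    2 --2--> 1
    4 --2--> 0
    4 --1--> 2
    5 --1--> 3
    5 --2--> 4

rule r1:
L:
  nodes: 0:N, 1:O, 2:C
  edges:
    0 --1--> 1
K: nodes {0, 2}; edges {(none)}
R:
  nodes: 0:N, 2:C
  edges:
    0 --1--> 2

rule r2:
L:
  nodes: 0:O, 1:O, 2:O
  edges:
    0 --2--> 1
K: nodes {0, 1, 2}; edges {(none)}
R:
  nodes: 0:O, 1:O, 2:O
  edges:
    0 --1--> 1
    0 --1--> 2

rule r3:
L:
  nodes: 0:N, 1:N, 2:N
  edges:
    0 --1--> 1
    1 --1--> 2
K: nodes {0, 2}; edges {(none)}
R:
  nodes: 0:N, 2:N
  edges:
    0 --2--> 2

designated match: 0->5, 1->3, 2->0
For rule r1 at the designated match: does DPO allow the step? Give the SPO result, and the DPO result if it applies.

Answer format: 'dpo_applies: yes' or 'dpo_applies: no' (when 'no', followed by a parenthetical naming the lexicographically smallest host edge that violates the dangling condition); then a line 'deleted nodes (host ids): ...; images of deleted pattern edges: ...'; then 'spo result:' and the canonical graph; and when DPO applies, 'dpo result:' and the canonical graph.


dpo_applies: no
(the rule deletes node 3, which keeps host edge (1,3,1) outside the match image — the dangling condition fails, DPO blocks; SPO proceeds and side-deletes such edges)
deleted nodes (host ids): 3; images of deleted pattern edges: (5,3,1)
spo result:
nodes: 0:C, 1:N, 2:O, 4:N, 5:N
edges: (2,1,2); (4,0,2); (4,2,1); (5,0,1); (5,4,2)


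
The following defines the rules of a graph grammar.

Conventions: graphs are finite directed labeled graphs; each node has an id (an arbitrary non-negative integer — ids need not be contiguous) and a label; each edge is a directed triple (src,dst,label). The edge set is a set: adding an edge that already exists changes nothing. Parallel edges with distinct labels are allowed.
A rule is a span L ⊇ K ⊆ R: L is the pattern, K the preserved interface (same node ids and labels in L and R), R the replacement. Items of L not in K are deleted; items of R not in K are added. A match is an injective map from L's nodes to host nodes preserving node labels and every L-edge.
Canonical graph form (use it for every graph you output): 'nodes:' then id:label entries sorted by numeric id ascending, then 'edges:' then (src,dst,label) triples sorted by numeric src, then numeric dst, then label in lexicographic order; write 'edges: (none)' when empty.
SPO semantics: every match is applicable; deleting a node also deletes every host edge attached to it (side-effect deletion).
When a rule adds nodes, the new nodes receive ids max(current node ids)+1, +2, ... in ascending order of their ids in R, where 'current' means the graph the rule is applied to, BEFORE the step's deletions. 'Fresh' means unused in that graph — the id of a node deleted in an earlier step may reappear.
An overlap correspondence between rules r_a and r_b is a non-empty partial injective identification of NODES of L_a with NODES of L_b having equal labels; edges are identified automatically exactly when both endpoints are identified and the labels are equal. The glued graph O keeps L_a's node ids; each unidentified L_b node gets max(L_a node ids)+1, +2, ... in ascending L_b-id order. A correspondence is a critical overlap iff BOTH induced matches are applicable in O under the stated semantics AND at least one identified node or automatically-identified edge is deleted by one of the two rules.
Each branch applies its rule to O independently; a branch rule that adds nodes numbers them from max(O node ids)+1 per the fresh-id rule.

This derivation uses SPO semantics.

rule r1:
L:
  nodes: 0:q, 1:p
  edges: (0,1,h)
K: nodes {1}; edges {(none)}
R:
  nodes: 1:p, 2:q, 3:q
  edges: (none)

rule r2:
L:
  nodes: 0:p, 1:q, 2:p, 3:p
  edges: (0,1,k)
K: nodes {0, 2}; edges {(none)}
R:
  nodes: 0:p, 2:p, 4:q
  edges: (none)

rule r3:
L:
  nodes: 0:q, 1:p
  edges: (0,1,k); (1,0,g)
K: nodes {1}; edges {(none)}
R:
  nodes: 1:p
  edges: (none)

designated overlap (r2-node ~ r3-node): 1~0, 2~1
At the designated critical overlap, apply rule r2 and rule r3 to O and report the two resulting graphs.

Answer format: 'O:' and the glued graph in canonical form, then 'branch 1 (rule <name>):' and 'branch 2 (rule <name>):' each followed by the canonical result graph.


O:
nodes: 0:p, 1:q, 2:p, 3:p
edges: (0,1,k); (1,2,k); (2,1,g)
branch 1 (rule r2):
nodes: 0:p, 2:p, 4:q
edges: (none)
branch 2 (rule r3):
nodes: 0:p, 2:p, 3:p
edges: (none)


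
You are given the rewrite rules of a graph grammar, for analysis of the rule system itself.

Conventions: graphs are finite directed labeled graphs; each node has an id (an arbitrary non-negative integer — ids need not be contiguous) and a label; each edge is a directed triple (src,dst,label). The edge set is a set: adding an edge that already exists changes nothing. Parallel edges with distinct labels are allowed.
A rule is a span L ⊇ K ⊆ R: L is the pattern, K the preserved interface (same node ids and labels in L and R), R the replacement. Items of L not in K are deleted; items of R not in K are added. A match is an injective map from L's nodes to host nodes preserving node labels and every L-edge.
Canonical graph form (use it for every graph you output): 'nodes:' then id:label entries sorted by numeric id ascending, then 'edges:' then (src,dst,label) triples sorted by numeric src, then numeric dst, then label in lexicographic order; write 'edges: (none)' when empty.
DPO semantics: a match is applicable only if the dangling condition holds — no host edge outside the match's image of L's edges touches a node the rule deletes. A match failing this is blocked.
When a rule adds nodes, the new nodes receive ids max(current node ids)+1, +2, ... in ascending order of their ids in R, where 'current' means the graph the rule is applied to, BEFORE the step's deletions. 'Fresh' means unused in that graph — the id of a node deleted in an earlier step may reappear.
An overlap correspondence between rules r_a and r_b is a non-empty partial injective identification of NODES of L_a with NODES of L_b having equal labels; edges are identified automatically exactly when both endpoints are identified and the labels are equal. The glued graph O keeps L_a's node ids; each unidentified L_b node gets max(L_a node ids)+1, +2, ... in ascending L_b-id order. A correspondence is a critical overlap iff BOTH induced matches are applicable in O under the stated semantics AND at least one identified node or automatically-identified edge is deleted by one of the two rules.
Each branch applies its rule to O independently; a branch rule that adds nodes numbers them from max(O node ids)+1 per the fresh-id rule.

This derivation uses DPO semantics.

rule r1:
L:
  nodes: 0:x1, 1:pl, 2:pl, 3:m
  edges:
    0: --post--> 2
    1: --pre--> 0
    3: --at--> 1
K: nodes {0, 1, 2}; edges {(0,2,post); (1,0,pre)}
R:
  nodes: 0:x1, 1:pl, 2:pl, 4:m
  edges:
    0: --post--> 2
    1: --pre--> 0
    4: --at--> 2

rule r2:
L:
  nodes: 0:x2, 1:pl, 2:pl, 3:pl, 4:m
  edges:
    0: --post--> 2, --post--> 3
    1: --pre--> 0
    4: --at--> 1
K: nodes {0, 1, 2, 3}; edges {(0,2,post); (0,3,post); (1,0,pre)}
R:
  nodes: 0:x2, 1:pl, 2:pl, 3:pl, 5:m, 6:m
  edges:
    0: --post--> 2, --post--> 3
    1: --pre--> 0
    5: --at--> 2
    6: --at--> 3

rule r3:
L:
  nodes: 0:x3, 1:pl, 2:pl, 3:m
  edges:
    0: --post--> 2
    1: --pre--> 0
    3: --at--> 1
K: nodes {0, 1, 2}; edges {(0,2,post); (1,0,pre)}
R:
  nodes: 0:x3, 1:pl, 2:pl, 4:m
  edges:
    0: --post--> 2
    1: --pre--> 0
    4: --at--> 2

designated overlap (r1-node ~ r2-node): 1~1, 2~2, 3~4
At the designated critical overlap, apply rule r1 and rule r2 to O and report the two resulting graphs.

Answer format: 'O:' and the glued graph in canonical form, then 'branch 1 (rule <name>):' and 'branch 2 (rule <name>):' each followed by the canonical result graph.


O:
nodes: 0:x1, 1:pl, 2:pl, 3:m, 4:x2, 5:pl
edges: (0,2,post); (1,0,pre); (1,4,pre); (3,1,at); (4,2,post); (4,5,post)
branch 1 (rule r1):
nodes: 0:x1, 1:pl, 2:pl, 4:x2, 5:pl, 6:m
edges: (0,2,post); (1,0,pre); (1,4,pre); (4,2,post); (4,5,post); (6,2,at)
branch 2 (rule r2):
nodes: 0:x1, 1:pl, 2:pl, 4:x2, 5:pl, 6:m, 7:m
edges: (0,2,post); (1,0,pre); (1,4,pre); (4,2,post); (4,5,post); (6,2,at); (7,5,at)
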